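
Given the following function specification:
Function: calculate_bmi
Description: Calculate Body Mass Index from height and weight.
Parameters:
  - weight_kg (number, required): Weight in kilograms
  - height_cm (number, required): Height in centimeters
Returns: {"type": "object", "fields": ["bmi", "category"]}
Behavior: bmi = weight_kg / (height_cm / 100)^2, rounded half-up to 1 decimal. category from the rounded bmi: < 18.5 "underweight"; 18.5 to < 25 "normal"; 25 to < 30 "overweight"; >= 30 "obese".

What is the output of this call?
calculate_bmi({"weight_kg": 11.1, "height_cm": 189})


height_m = 189 / 100 = 1.89
bmi = 11.1 / 1.89^2 = 11.1 / 3.5721 = 3.107416 -> 3.1
3.1 < 18.5 -> underweight
Output:
{"bmi": 3.1, "category": "underweight"}


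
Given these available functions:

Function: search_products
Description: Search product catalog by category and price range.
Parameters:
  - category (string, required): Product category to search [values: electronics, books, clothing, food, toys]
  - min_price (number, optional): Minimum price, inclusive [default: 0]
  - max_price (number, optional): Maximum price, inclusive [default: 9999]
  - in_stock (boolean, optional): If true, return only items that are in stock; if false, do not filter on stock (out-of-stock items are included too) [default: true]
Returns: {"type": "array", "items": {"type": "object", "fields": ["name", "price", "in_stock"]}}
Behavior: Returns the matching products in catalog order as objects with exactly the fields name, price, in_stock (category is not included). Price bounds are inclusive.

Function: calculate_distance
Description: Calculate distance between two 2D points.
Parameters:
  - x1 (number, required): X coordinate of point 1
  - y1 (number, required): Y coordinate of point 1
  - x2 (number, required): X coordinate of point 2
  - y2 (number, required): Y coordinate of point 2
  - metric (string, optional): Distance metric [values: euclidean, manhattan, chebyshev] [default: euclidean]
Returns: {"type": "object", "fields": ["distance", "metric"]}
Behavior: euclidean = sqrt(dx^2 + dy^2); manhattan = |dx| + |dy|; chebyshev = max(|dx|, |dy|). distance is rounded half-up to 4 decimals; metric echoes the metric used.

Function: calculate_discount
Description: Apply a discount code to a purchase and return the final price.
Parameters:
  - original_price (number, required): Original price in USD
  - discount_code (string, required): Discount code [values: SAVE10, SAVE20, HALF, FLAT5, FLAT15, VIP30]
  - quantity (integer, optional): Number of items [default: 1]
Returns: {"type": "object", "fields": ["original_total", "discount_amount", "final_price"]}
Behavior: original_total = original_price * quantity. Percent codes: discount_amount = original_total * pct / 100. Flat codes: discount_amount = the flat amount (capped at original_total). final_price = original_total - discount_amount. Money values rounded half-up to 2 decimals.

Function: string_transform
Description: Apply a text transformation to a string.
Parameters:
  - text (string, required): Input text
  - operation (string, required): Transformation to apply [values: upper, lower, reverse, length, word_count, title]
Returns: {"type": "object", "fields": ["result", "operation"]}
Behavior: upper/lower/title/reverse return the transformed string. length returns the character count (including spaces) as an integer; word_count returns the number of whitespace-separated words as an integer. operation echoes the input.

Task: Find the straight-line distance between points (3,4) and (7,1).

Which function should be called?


The task needs a function whose description is: Calculate distance between two 2D points.
calculate_distance


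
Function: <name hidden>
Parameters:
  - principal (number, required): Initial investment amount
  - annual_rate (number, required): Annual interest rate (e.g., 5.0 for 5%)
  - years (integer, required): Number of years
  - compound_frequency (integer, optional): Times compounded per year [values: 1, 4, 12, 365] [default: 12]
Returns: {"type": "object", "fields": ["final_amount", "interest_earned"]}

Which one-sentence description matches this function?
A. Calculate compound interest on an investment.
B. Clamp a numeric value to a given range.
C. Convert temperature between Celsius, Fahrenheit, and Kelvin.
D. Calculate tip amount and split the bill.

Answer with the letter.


Parameters principal, annual_rate, years, compound_frequency and return ["final_amount", "interest_earned"] fit: Calculate compound interest on an investment.
A


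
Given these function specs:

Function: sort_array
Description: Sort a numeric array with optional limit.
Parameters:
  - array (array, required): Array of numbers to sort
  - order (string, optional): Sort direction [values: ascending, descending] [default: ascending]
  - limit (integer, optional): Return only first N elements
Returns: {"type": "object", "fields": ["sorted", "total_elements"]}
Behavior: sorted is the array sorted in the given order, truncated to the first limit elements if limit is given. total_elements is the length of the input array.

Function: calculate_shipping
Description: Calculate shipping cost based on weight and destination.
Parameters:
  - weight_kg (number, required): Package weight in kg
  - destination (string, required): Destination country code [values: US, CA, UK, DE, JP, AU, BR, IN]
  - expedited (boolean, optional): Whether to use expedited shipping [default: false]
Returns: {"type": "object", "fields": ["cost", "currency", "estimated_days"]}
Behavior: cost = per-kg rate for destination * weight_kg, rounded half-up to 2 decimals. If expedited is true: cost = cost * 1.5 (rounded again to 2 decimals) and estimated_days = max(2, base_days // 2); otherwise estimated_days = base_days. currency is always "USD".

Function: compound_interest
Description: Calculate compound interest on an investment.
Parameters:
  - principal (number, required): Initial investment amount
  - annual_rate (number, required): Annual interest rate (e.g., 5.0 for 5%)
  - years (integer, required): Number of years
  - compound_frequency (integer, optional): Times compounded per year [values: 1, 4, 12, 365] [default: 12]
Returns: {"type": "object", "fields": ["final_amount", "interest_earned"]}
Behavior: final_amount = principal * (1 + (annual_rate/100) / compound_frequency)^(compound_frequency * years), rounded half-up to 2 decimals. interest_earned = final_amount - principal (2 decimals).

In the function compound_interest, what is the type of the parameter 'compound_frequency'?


The compound_interest spec declares:
  - compound_frequency (integer, optional): Times compounded per year [values: 1, 4, 12, 365] [default: 12]
Type:
integer


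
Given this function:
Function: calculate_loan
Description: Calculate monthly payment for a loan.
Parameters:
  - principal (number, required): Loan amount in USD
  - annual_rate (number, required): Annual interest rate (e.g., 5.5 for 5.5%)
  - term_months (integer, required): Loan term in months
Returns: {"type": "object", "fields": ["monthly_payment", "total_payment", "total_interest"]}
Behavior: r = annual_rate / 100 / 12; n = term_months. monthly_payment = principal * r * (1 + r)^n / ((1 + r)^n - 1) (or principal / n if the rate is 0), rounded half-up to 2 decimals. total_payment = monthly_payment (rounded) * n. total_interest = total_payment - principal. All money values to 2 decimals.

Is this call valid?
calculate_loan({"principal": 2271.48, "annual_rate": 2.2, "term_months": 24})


Checking all required parameters present and types match... All valid.
Valid


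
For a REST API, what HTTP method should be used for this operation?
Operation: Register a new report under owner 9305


GET = read, POST = create, PUT = update/replace, DELETE = remove
This operation is a create.
POST


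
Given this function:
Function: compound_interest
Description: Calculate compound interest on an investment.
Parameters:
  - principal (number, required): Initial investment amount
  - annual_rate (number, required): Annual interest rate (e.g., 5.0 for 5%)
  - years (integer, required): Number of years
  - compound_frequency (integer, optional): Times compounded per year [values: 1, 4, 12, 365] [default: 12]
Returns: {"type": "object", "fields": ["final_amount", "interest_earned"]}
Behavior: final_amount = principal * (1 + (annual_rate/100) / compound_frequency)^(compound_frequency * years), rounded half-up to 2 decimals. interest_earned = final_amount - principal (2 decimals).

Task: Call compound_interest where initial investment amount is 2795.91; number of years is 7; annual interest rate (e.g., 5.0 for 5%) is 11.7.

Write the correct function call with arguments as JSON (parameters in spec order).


Mapping each described value to its parameter name:
  'Initial investment amount' -> principal = 2795.91
  'Number of years' -> years = 7
  'Annual interest rate (e.g., 5.0 for 5%)' -> annual_rate = 11.7
compound_interest({"principal": 2795.91, "annual_rate": 11.7, "years": 7})


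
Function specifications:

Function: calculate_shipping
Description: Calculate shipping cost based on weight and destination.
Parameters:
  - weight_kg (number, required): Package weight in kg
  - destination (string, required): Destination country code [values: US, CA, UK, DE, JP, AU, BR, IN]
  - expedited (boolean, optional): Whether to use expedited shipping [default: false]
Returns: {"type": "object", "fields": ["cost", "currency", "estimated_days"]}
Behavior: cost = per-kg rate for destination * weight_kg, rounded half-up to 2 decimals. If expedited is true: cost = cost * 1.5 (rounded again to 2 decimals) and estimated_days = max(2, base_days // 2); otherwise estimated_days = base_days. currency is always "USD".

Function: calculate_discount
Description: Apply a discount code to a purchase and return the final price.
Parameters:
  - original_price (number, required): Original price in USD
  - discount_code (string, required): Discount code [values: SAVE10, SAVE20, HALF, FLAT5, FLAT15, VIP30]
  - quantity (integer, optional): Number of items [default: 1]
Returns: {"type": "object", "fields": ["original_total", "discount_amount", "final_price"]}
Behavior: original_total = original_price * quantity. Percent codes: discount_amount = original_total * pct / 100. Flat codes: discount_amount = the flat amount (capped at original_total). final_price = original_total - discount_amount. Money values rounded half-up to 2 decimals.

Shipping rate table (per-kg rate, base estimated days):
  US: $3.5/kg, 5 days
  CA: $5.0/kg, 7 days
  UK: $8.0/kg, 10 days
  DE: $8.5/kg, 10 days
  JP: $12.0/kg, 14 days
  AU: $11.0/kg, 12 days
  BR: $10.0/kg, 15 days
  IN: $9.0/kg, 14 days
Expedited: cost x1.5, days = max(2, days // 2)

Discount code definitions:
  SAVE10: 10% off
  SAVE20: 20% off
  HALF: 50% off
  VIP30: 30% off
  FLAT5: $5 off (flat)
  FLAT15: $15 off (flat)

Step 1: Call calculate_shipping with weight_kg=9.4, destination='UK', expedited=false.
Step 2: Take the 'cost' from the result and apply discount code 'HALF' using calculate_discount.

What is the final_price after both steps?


Step 1: calculate_shipping(weight_kg=9.4, destination=UK, expedited=false)
  Rate for UK: $8.0/kg, base 10 days
  cost = 8.0 * 9.4 = 75.2 -> 75.20
  expedited not set/false: estimated_days = 10
  -> cost = 75.20 USD
Step 2: calculate_discount(original_price=75.2, discount_code=HALF, quantity=1)
  original_total = 75.2 * 1 = 75.20
  HALF = 50% off: discount_amount = 75.20 * 50/100 = 37.6 -> 37.60
  final_price = 75.20 - 37.60 = 37.60
  -> final_price = 37.60
$37.60


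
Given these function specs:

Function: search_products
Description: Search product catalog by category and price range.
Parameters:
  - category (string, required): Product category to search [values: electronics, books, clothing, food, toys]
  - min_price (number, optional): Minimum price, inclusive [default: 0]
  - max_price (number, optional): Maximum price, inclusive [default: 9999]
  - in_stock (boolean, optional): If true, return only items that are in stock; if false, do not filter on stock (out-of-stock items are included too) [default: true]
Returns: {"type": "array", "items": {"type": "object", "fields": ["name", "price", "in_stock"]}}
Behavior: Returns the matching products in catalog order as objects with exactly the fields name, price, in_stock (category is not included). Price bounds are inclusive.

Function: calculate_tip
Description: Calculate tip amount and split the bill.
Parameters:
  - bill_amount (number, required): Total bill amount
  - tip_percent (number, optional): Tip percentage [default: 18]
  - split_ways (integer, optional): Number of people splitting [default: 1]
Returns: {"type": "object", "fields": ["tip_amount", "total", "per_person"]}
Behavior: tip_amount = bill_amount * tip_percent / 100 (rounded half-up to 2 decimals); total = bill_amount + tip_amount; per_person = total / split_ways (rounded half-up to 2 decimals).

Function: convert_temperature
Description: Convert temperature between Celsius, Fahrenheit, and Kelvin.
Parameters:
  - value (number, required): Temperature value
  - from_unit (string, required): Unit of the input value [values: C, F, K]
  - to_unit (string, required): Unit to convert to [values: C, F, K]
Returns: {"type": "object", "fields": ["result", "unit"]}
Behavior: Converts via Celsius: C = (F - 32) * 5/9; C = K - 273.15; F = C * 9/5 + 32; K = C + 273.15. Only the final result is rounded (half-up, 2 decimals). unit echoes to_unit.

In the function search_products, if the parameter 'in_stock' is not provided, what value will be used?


The search_products spec declares:
  - in_stock (boolean, optional): If true, return only items that are in stock; if false, do not filter on stock (out-of-stock items are included too) [default: true]
Default:
true


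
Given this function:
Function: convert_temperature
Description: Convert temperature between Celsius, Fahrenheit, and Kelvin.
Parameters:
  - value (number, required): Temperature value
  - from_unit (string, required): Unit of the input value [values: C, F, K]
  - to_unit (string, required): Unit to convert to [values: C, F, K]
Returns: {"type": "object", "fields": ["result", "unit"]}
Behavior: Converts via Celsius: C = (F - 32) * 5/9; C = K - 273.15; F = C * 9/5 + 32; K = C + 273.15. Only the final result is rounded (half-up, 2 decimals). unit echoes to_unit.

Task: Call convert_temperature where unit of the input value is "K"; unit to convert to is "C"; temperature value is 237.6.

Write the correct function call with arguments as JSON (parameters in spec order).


Mapping each described value to its parameter name:
  'Unit of the input value' -> from_unit = "K"
  'Unit to convert to' -> to_unit = "C"
  'Temperature value' -> value = 237.6
convert_temperature({"value": 237.6, "from_unit": "K", "to_unit": "C"})


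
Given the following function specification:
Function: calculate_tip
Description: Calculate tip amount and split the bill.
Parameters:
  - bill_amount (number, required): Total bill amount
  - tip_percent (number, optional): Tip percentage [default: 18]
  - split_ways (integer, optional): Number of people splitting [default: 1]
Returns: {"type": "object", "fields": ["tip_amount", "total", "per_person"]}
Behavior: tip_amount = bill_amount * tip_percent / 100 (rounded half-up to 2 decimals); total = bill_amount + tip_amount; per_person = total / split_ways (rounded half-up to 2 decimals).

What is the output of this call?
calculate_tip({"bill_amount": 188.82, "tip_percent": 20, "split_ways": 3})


tip_amount = 188.82 * 20/100 = 37.764 -> 37.76
total = 188.82 + 37.76 = 226.58
per_person = 226.58 / 3 = 75.526667 -> 75.53
Output:
{"tip_amount": 37.76, "total": 226.58, "per_person": 75.53}


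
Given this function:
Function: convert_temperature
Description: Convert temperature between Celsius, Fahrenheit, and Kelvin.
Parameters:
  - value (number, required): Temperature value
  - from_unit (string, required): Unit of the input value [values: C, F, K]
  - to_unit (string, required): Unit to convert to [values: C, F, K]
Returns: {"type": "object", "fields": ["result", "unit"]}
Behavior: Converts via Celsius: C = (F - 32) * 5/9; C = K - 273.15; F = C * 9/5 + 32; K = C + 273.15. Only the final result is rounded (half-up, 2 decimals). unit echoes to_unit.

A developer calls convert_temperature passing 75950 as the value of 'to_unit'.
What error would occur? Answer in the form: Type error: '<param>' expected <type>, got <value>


Spec: 'to_unit' is declared as string; 75950 is an integer.
Type error: 'to_unit' expected string, got 75950


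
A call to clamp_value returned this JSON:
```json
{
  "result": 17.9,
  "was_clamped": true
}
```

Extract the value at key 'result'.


17.9


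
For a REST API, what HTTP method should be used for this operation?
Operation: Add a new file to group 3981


GET = read, POST = create, PUT = update/replace, DELETE = remove
This operation is a create.
POST


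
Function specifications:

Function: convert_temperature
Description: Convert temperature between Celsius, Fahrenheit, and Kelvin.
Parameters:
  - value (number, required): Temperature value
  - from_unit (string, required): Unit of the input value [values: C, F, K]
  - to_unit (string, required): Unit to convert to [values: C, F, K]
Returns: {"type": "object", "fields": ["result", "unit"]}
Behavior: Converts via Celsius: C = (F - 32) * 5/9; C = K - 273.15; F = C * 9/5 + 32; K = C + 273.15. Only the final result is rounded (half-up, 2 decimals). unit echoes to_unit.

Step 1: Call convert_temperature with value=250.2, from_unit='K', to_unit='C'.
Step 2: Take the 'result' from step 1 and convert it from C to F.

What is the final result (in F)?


Step 1: convert_temperature(value=250.2, from_unit=K, to_unit=C)
  To C: 250.2 - 273.15 = -22.95
  Target is C: -22.95
  Round to 2 decimals: -22.95
  -> result = -22.95 C
Step 2: convert_temperature(value=-22.95, from_unit=C, to_unit=F)
  Input already in C: -22.95
  To F: -22.95 * 9/5 + 32 = -9.31
  Round to 2 decimals: -9.31
  -> result = -9.31 F
-9.31 F


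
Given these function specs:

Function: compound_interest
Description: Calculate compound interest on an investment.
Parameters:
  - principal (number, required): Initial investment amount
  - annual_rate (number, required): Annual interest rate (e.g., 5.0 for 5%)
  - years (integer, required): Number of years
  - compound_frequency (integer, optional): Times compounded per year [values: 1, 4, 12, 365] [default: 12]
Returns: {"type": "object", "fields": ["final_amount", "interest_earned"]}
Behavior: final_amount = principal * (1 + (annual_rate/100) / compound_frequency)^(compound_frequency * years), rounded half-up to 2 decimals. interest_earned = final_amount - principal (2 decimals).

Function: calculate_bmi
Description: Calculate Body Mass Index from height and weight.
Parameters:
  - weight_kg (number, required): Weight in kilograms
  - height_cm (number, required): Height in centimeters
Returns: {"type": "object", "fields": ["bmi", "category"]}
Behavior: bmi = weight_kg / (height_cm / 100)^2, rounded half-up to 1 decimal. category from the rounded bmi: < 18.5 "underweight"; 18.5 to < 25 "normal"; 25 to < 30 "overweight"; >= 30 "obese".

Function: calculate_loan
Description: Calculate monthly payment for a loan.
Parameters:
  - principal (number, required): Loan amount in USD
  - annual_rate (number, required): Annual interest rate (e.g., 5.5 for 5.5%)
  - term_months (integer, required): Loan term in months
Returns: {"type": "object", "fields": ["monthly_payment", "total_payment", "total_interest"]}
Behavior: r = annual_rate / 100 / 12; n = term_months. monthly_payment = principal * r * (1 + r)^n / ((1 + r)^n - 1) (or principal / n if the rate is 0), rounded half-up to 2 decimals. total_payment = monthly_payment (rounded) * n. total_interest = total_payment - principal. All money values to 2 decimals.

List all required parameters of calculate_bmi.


Parameters of calculate_bmi and their required/optional flag:
  weight_kg: required
  height_cm: required
height_cm, weight_kg


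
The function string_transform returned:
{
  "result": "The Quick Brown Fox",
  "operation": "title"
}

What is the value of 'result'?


The Quick Brown Fox


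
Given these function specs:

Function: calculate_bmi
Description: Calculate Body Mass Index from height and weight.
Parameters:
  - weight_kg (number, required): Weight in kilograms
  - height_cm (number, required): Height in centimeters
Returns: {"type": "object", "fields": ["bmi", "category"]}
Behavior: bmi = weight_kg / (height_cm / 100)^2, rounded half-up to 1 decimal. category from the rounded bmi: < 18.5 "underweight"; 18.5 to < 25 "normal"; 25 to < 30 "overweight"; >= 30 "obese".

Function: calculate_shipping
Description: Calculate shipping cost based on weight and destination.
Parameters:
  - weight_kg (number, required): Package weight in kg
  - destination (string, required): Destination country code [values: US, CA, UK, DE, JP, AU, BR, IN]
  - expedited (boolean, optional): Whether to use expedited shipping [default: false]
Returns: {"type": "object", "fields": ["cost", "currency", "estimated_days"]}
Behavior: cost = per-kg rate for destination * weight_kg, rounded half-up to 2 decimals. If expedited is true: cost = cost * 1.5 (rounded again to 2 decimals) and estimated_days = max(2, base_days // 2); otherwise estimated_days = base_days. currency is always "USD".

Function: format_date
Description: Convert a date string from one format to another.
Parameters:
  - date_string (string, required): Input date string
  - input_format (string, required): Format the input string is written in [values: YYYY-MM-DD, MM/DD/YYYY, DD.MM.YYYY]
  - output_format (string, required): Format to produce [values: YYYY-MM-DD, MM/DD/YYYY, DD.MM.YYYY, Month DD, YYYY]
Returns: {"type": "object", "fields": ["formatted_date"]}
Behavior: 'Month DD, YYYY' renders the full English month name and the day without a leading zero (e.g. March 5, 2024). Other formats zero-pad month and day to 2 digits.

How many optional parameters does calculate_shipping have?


Parameters of calculate_shipping: weight_kg (required), destination (required), expedited (optional)
Optional count:
1


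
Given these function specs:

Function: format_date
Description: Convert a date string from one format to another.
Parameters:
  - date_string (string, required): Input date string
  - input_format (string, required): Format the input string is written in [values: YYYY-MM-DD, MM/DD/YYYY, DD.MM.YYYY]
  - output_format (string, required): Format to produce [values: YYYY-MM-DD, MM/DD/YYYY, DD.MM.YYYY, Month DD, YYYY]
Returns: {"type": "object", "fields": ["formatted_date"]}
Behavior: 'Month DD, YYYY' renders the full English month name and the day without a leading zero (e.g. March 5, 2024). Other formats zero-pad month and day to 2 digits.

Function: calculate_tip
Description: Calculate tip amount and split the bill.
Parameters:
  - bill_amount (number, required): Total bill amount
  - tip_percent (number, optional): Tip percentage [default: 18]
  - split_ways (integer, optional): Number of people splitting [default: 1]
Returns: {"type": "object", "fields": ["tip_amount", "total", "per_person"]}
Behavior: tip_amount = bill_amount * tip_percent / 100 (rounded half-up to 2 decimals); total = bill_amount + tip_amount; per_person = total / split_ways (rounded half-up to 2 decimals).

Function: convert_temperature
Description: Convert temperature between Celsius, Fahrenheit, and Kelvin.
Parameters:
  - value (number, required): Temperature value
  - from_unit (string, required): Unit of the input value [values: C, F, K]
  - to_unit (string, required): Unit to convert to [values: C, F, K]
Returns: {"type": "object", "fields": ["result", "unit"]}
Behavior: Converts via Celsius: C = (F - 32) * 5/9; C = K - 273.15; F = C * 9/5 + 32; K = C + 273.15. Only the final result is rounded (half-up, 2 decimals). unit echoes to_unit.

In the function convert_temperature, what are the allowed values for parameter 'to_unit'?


The convert_temperature spec declares:
  - to_unit (string, required): Unit to convert to [values: C, F, K]
Allowed values:
C, F, K


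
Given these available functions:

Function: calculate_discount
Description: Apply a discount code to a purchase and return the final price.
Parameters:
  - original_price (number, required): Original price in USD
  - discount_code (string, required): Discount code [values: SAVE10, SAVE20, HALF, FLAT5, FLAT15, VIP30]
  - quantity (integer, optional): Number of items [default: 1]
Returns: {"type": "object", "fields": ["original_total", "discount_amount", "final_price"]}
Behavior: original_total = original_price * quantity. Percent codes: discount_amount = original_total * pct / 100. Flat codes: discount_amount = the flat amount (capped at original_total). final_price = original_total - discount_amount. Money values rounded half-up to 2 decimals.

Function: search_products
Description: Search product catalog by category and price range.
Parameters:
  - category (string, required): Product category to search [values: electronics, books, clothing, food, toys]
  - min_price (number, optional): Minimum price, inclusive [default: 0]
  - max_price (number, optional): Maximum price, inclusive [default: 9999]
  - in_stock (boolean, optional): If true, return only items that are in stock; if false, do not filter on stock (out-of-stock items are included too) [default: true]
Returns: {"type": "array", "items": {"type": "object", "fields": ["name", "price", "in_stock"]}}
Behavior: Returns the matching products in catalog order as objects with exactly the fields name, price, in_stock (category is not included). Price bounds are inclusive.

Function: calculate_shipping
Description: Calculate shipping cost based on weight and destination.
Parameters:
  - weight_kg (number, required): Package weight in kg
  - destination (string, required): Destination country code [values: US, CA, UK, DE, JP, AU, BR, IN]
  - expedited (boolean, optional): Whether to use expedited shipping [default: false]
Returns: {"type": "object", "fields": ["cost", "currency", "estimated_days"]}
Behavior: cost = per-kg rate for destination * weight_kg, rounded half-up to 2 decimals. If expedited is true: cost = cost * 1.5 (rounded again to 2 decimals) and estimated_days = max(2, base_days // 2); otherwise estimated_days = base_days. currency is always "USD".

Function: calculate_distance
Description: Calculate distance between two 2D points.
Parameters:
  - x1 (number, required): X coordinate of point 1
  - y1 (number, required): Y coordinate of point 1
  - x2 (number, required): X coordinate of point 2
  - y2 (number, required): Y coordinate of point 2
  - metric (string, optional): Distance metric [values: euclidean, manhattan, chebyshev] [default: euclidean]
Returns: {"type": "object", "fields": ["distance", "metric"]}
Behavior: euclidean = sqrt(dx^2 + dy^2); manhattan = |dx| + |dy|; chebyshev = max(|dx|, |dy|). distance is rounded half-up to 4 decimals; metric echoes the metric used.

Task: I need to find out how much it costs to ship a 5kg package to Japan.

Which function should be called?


The task needs a function whose description is: Calculate shipping cost based on weight and destination.
calculate_shipping


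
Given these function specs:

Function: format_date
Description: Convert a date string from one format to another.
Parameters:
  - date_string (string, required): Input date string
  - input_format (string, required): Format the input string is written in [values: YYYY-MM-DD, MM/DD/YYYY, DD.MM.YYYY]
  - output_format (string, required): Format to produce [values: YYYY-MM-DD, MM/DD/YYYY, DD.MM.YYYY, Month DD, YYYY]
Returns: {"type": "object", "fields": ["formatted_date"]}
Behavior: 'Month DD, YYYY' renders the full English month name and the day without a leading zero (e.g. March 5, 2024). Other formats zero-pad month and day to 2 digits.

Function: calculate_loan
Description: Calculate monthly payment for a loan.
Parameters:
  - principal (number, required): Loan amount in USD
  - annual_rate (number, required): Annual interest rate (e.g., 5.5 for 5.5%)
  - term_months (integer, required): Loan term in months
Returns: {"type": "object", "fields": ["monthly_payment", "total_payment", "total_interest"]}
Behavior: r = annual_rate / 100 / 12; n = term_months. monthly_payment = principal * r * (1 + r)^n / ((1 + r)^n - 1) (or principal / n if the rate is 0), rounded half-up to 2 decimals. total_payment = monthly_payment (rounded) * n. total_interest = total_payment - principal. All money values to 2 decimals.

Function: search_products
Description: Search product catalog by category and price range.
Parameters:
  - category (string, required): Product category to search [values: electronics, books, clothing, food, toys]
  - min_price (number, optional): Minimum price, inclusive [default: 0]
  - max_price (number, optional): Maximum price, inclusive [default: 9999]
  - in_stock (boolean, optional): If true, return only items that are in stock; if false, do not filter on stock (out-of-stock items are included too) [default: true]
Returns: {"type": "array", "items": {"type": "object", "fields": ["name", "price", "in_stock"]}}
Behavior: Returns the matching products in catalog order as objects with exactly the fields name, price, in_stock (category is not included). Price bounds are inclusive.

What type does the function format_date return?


The format_date spec declares Returns: {"type": "object", "fields": ["formatted_date"]}
Type:
object


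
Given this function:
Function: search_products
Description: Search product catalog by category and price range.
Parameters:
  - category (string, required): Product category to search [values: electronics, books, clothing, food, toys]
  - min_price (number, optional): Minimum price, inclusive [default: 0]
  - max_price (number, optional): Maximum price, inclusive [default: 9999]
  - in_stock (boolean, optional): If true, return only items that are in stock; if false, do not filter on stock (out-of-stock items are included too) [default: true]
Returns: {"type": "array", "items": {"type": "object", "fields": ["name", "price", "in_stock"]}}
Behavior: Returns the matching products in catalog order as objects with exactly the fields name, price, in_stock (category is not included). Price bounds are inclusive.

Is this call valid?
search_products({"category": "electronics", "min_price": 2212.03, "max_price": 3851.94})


Checking all required parameters present and types match... All valid.
Valid


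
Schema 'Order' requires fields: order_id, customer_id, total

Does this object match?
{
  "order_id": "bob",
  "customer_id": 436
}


Checking required fields...
Missing: total
Invalid - missing required field 'total'


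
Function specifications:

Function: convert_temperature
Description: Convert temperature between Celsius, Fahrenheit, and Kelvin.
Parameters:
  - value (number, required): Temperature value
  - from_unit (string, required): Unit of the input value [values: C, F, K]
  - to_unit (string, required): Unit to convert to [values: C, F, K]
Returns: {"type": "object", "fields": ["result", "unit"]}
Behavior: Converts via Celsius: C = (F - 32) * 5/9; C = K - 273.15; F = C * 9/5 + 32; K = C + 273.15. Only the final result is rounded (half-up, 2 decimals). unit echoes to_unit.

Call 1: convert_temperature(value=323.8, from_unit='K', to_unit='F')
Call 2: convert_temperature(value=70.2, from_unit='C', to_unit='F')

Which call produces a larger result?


Call 1:
  To C: 323.8 - 273.15 = 50.65
  To F: 50.65 * 9/5 + 32 = 123.17
  Round to 2 decimals: 123.17
  -> 123.17 F
Call 2:
  Input already in C: 70.2
  To F: 70.2 * 9/5 + 32 = 158.36
  Round to 2 decimals: 158.36
  -> 158.36 F
Call 2 (158.36 F)


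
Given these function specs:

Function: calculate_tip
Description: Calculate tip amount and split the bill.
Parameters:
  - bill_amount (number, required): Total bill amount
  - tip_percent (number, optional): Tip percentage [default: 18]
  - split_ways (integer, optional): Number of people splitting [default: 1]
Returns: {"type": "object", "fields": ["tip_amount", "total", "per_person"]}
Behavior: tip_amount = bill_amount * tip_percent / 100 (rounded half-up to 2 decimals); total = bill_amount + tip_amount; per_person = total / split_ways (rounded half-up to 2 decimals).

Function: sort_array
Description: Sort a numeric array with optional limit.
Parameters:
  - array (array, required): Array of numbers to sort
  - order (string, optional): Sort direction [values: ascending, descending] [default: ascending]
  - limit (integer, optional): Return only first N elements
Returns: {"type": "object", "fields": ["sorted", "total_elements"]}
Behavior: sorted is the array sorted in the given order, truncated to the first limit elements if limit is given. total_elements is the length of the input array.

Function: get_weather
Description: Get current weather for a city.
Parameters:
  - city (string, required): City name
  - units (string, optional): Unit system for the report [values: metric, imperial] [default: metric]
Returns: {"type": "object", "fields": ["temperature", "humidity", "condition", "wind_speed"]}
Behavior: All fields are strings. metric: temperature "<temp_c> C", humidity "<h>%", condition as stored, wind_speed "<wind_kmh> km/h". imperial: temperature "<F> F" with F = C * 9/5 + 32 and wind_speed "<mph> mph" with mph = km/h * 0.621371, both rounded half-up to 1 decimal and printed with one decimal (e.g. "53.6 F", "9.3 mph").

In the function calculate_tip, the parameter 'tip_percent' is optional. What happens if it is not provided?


The calculate_tip spec declares:
  - tip_percent (number, optional): Tip percentage [default: 18]
It defaults to 18


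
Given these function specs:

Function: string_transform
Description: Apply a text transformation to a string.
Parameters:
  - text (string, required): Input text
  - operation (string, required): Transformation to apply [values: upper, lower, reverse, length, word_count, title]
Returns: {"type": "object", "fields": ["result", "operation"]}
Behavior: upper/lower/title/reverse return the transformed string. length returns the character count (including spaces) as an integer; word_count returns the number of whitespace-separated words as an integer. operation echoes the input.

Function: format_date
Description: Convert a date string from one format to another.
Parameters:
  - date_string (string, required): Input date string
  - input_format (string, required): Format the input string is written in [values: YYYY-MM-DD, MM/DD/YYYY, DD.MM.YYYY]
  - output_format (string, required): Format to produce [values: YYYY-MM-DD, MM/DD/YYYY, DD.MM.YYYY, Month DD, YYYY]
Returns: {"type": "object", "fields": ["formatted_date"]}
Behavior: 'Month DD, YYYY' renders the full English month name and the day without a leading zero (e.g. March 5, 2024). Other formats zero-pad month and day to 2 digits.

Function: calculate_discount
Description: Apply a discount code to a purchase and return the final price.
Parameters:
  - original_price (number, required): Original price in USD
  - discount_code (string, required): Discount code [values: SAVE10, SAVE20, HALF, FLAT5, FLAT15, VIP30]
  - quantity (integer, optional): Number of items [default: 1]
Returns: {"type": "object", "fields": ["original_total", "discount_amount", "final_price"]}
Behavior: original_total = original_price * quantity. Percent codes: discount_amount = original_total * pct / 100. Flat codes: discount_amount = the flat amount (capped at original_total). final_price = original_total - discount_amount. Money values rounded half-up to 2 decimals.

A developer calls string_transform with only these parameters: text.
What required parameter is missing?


Required parameters: text, operation
Provided: text
Missing: operation
operation


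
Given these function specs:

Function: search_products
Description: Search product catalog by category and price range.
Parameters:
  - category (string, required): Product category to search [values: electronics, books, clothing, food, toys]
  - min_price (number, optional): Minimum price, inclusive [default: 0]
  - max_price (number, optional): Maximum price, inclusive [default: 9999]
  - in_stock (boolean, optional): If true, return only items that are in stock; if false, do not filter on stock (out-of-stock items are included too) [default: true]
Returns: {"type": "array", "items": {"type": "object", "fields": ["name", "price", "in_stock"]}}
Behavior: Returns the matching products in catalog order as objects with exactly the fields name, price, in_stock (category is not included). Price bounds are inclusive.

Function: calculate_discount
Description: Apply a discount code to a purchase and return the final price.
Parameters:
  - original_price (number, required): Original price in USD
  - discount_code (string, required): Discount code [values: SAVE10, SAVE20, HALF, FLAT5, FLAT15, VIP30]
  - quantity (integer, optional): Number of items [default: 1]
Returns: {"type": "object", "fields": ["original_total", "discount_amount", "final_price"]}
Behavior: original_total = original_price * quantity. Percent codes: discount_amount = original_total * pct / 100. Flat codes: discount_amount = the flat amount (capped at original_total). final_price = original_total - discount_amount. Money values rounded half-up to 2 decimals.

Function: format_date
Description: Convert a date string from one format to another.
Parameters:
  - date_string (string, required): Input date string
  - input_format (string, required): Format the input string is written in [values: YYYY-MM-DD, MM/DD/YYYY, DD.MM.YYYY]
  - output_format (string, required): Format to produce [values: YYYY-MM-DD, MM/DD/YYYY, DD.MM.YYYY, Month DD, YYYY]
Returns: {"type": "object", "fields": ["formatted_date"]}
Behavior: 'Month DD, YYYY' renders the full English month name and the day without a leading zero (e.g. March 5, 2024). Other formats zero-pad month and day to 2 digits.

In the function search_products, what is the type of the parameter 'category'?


The search_products spec declares:
  - category (string, required): Product category to search [values: electronics, books, clothing, food, toys]
Type:
string


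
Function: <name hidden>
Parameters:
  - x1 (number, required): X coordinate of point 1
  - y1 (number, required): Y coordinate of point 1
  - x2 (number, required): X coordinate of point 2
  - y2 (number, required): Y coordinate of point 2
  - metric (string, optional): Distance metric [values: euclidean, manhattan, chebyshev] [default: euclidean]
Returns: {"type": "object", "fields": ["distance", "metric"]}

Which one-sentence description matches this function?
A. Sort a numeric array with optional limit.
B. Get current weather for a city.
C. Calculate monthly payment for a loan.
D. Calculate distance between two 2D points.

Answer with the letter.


Parameters x1, y1, x2, y2, metric and return ["distance", "metric"] fit: Calculate distance between two 2D points.
D


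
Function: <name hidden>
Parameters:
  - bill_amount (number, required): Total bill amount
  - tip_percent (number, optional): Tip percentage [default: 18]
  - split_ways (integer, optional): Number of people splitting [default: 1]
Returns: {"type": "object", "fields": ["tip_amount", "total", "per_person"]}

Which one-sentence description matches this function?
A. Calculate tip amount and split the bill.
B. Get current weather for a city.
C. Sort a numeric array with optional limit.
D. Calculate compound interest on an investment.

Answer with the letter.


Parameters bill_amount, tip_percent, split_ways and return ["tip_amount", "total", "per_person"] fit: Calculate tip amount and split the bill.
A


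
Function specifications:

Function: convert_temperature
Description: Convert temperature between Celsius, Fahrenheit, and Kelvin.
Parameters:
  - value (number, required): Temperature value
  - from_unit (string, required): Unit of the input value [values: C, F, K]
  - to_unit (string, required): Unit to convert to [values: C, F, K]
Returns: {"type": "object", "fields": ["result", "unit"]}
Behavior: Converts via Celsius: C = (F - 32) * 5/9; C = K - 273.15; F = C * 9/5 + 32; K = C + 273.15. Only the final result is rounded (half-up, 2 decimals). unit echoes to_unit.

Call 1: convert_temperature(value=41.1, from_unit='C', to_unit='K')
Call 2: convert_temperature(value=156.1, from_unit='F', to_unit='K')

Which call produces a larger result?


Call 1:
  Input already in C: 41.1
  To K: 41.1 + 273.15 = 314.25
  Round to 2 decimals: 314.25
  -> 314.25 K
Call 2:
  To C: (156.1 - 32) * 5/9 = 68.944444
  To K: 68.944444 + 273.15 = 342.094444
  Round to 2 decimals: 342.09
  -> 342.09 K
Call 2 (342.09 K)
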